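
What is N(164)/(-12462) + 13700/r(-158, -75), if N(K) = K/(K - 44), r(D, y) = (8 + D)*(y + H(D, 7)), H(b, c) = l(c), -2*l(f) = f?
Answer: 68285323/58696020 ≈ 1.1634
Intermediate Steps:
l(f) = -f/2
H(b, c) = -c/2
r(D, y) = (8 + D)*(-7/2 + y) (r(D, y) = (8 + D)*(y - ½*7) = (8 + D)*(y - 7/2) = (8 + D)*(-7/2 + y))
N(K) = K/(-44 + K)
N(164)/(-12462) + 13700/r(-158, -75) = (164/(-44 + 164))/(-12462) + 13700/(-28 + 8*(-75) - 7/2*(-158) - 158*(-75)) = (164/120)*(-1/12462) + 13700/(-28 - 600 + 553 + 11850) = (164*(1/120))*(-1/12462) + 13700/11775 = (41/30)*(-1/12462) + 13700*(1/11775) = -41/373860 + 548/471 = 68285323/58696020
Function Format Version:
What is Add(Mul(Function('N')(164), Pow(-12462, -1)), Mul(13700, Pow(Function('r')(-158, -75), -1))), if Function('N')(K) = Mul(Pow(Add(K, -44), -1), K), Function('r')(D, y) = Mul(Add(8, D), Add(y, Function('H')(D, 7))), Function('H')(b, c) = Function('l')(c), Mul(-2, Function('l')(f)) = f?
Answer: Rational(68285323, 58696020) ≈ 1.1634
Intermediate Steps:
Function('l')(f) = Mul(Rational(-1, 2), f)
Function('H')(b, c) = Mul(Rational(-1, 2), c)
Function('r')(D, y) = Mul(Add(8, D), Add(Rational(-7, 2), y)) (Function('r')(D, y) = Mul(Add(8, D), Add(y, Mul(Rational(-1, 2), 7))) = Mul(Add(8, D), Add(y, Rational(-7, 2))) = Mul(Add(8, D), Add(Rational(-7, 2), y)))
Function('N')(K) = Mul(K, Pow(Add(-44, K), -1)) (Function('N')(K) = Mul(Pow(Add(-44, K), -1), K) = Mul(K, Pow(Add(-44, K), -1)))
Add(Mul(Function('N')(164), Pow(-12462, -1)), Mul(13700, Pow(Function('r')(-158, -75), -1))) = Add(Mul(Mul(164, Pow(Add(-44, 164), -1)), Pow(-12462, -1)), Mul(13700, Pow(Add(-28, Mul(8, -75), Mul(Rational(-7, 2), -158), Mul(-158, -75)), -1))) = Add(Mul(Mul(164, Pow(120, -1)), Rational(-1, 12462)), Mul(13700, Pow(Add(-28, -600, 553, 11850), -1))) = Add(Mul(Mul(164, Rational(1, 120)), Rational(-1, 12462)), Mul(13700, Pow(11775, -1))) = Add(Mul(Rational(41, 30), Rational(-1, 12462)), Mul(13700, Rational(1, 11775))) = Add(Rational(-41, 373860), Rational(548, 471)) = Rational(68285323, 58696020)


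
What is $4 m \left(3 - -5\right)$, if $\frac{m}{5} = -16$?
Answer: $-2560$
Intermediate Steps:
$m = -80$ ($m = 5 \left(-16\right) = -80$)
$4 m \left(3 - -5\right) = 4 \left(-80\right) \left(3 - -5\right) = - 320 \left(3 + 5\right) = \left(-320\right) 8 = -2560$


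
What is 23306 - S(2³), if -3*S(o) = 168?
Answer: 23362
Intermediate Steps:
S(o) = -56 (S(o) = -⅓*168 = -56)
23306 - S(2³) = 23306 - 1*(-56) = 23306 + 56 = 23362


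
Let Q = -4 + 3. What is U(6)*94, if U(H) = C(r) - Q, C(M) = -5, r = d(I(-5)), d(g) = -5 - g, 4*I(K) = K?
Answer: -376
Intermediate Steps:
I(K) = K/4
r = -15/4 (r = -5 - (-5)/4 = -5 - 1*(-5/4) = -5 + 5/4 = -15/4 ≈ -3.7500)
Q = -1
U(H) = -4 (U(H) = -5 - 1*(-1) = -5 + 1 = -4)
U(6)*94 = -4*94 = -376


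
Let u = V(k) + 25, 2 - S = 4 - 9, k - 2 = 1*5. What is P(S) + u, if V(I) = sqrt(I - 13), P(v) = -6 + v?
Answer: 26 + I*sqrt(6) ≈ 26.0 + 2.4495*I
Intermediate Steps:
k = 7 (k = 2 + 1*5 = 2 + 5 = 7)
S = 7 (S = 2 - (4 - 9) = 2 - 1*(-5) = 2 + 5 = 7)
V(I) = sqrt(-13 + I)
u = 25 + I*sqrt(6) (u = sqrt(-13 + 7) + 25 = sqrt(-6) + 25 = I*sqrt(6) + 25 = 25 + I*sqrt(6) ≈ 25.0 + 2.4495*I)
P(S) + u = (-6 + 7) + (25 + I*sqrt(6)) = 1 + (25 + I*sqrt(6)) = 26 + I*sqrt(6)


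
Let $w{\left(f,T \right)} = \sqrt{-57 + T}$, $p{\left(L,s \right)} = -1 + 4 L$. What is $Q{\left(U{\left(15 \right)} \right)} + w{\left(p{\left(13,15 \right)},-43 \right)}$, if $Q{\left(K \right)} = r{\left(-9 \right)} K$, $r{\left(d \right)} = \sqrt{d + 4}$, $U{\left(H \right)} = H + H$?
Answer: $i \left(10 + 30 \sqrt{5}\right) \approx 77.082 i$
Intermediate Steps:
$U{\left(H \right)} = 2 H$
$r{\left(d \right)} = \sqrt{4 + d}$
$Q{\left(K \right)} = i K \sqrt{5}$ ($Q{\left(K \right)} = \sqrt{4 - 9} K = \sqrt{-5} K = i \sqrt{5} K = i K \sqrt{5}$)
$Q{\left(U{\left(15 \right)} \right)} + w{\left(p{\left(13,15 \right)},-43 \right)} = i 2 \cdot 15 \sqrt{5} + \sqrt{-57 - 43} = i 30 \sqrt{5} + \sqrt{-100} = 30 i \sqrt{5} + 10 i = 10 i + 30 i \sqrt{5}$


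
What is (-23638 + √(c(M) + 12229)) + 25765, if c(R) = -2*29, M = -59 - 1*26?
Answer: 2127 + √12171 ≈ 2237.3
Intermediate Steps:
M = -85 (M = -59 - 26 = -85)
c(R) = -58
(-23638 + √(c(M) + 12229)) + 25765 = (-23638 + √(-58 + 12229)) + 25765 = (-23638 + √12171) + 25765 = 2127 + √12171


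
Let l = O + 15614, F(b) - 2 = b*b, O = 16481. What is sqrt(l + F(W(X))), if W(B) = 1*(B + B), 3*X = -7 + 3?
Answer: sqrt(288937)/3 ≈ 179.18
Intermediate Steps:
X = -4/3 (X = (-7 + 3)/3 = (1/3)*(-4) = -4/3 ≈ -1.3333)
W(B) = 2*B (W(B) = 1*(2*B) = 2*B)
F(b) = 2 + b**2 (F(b) = 2 + b*b = 2 + b**2)
l = 32095 (l = 16481 + 15614 = 32095)
sqrt(l + F(W(X))) = sqrt(32095 + (2 + (2*(-4/3))**2)) = sqrt(32095 + (2 + (-8/3)**2)) = sqrt(32095 + (2 + 64/9)) = sqrt(32095 + 82/9) = sqrt(288937/9) = sqrt(288937)/3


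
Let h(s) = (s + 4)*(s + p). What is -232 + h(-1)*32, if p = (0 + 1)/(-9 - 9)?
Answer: -1000/3 ≈ -333.33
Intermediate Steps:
p = -1/18 (p = 1/(-18) = 1*(-1/18) = -1/18 ≈ -0.055556)
h(s) = (4 + s)*(-1/18 + s) (h(s) = (s + 4)*(s - 1/18) = (4 + s)*(-1/18 + s))
-232 + h(-1)*32 = -232 + (-2/9 + (-1)² + (71/18)*(-1))*32 = -232 + (-2/9 + 1 - 71/18)*32 = -232 - 19/6*32 = -232 - 304/3 = -1000/3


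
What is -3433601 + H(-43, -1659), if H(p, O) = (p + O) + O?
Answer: -3436962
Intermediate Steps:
H(p, O) = p + 2*O (H(p, O) = (O + p) + O = p + 2*O)
-3433601 + H(-43, -1659) = -3433601 + (-43 + 2*(-1659)) = -3433601 + (-43 - 3318) = -3433601 - 3361 = -3436962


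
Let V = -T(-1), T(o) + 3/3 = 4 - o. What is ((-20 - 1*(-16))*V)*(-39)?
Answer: -624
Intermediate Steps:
T(o) = 3 - o (T(o) = -1 + (4 - o) = 3 - o)
V = -4 (V = -(3 - 1*(-1)) = -(3 + 1) = -1*4 = -4)
((-20 - 1*(-16))*V)*(-39) = ((-20 - 1*(-16))*(-4))*(-39) = ((-20 + 16)*(-4))*(-39) = -4*(-4)*(-39) = 16*(-39) = -624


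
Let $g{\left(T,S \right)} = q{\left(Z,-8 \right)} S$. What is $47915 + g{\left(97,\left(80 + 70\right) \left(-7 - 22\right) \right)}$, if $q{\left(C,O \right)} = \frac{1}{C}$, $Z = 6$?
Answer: $47190$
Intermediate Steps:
$g{\left(T,S \right)} = \frac{S}{6}$
$47915 + g{\left(97,\left(80 + 70\right) \left(-7 - 22\right) \right)} = 47915 + \frac{\left(80 + 70\right) \left(-7 - 22\right)}{6} = 47915 + \frac{150 \left(-29\right)}{6} = 47915 + \frac{1}{6} \left(-4350\right) = 47915 - 725 = 47190$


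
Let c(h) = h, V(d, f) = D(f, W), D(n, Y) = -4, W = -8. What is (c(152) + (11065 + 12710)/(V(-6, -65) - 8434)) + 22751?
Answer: 193231739/8438 ≈ 22900.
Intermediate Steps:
V(d, f) = -4
(c(152) + (11065 + 12710)/(V(-6, -65) - 8434)) + 22751 = (152 + (11065 + 12710)/(-4 - 8434)) + 22751 = (152 + 23775/(-8438)) + 22751 = (152 + 23775*(-1/8438)) + 22751 = (152 - 23775/8438) + 22751 = 1258801/8438 + 22751 = 193231739/8438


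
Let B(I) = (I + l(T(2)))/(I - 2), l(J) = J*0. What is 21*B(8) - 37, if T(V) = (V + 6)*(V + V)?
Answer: -9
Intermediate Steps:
T(V) = 2*V*(6 + V) (T(V) = (6 + V)*(2*V) = 2*V*(6 + V))
l(J) = 0
B(I) = I/(-2 + I) (B(I) = (I + 0)/(I - 2) = I/(-2 + I))
21*B(8) - 37 = 21*(8/(-2 + 8)) - 37 = 21*(8/6) - 37 = 21*(8*(1/6)) - 37 = 21*(4/3) - 37 = 28 - 37 = -9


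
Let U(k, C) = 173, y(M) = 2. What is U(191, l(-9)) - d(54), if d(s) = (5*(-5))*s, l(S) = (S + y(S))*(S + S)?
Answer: 1523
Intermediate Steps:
l(S) = 2*S*(2 + S) (l(S) = (S + 2)*(S + S) = (2 + S)*(2*S) = 2*S*(2 + S))
d(s) = -25*s
U(191, l(-9)) - d(54) = 173 - (-25)*54 = 173 - 1*(-1350) = 173 + 1350 = 1523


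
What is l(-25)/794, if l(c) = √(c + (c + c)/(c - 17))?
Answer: 5*I*√105/8337 ≈ 0.0061455*I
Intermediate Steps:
l(c) = √(c + 2*c/(-17 + c)) (l(c) = √(c + (2*c)/(-17 + c)) = √(c + 2*c/(-17 + c)))
l(-25)/794 = √(-25*(-15 - 25)/(-17 - 25))/794 = √(-25*(-40)/(-42))*(1/794) = √(-25*(-1/42)*(-40))*(1/794) = √(-500/21)*(1/794) = (10*I*√105/21)*(1/794) = 5*I*√105/8337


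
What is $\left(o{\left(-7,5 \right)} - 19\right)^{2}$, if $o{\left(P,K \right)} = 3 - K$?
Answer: $441$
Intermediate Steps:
$\left(o{\left(-7,5 \right)} - 19\right)^{2} = \left(\left(3 - 5\right) - 19\right)^{2} = \left(-2 - 19\right)^{2} = \left(-21\right)^{2} = 441$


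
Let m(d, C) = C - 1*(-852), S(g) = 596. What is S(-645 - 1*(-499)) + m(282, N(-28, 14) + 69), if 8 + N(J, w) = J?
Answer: 1481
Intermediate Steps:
N(J, w) = -8 + J
m(d, C) = 852 + C (m(d, C) = C + 852 = 852 + C)
S(-645 - 1*(-499)) + m(282, N(-28, 14) + 69) = 596 + (852 + ((-8 - 28) + 69)) = 596 + (852 + (-36 + 69)) = 596 + (852 + 33) = 596 + 885 = 1481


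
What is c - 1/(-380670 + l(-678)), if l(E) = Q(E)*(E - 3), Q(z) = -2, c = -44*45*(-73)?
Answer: 54825178321/379308 ≈ 1.4454e+5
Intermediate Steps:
c = 144540 (c = -1980*(-73) = 144540)
l(E) = 6 - 2*E (l(E) = -2*(E - 3) = -2*(-3 + E) = 6 - 2*E)
c - 1/(-380670 + l(-678)) = 144540 - 1/(-380670 + (6 - 2*(-678))) = 144540 - 1/(-380670 + (6 + 1356)) = 144540 - 1/(-380670 + 1362) = 144540 - 1/(-379308) = 144540 - 1*(-1/379308) = 144540 + 1/379308 = 54825178321/379308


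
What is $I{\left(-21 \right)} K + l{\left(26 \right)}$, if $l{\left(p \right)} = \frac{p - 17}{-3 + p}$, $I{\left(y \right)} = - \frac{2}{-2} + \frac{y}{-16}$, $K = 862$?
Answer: $\frac{366853}{184} \approx 1993.8$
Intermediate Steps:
$I{\left(y \right)} = 1 - \frac{y}{16}$ ($I{\left(y \right)} = \left(-2\right) \left(- \frac{1}{2}\right) + y \left(- \frac{1}{16}\right) = 1 - \frac{y}{16}$)
$l{\left(p \right)} = \frac{-17 + p}{-3 + p}$
$I{\left(-21 \right)} K + l{\left(26 \right)} = \left(1 - - \frac{21}{16}\right) 862 + \frac{-17 + 26}{-3 + 26} = \left(1 + \frac{21}{16}\right) 862 + \frac{1}{23} \cdot 9 = \frac{37}{16} \cdot 862 + \frac{1}{23} \cdot 9 = \frac{15947}{8} + \frac{9}{23} = \frac{366853}{184}$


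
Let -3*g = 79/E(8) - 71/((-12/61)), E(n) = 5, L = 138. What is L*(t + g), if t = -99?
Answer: -929729/30 ≈ -30991.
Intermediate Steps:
g = -22603/180 (g = -(79/5 - 71/((-12/61)))/3 = -(79*(⅕) - 71/((-12*1/61)))/3 = -(79/5 - 71/(-12/61))/3 = -(79/5 - 71*(-61/12))/3 = -(79/5 + 4331/12)/3 = -⅓*22603/60 = -22603/180 ≈ -125.57)
L*(t + g) = 138*(-99 - 22603/180) = 138*(-40423/180) = -929729/30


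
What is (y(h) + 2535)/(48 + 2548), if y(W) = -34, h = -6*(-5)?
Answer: 2501/2596 ≈ 0.96341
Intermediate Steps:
h = 30
(y(h) + 2535)/(48 + 2548) = (-34 + 2535)/(48 + 2548) = 2501/2596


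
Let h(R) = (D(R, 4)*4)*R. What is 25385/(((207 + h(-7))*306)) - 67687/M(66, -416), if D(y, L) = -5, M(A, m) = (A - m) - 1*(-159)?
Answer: -7170869249/68062662 ≈ -105.36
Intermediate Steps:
M(A, m) = 159 + A - m (M(A, m) = (A - m) + 159 = 159 + A - m)
h(R) = -20*R (h(R) = (-5*4)*R = -20*R)
25385/(((207 + h(-7))*306)) - 67687/M(66, -416) = 25385/(((207 - 20*(-7))*306)) - 67687/(159 + 66 - 1*(-416)) = 25385/(((207 + 140)*306)) - 67687/(159 + 66 + 416) = 25385/((347*306)) - 67687/641 = 25385/106182 - 67687*1/641 = 25385*(1/106182) - 67687/641 = 25385/106182 - 67687/641 = -7170869249/68062662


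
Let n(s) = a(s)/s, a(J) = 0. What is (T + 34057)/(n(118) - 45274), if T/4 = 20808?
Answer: -117289/45274 ≈ -2.5906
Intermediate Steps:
T = 83232 (T = 4*20808 = 83232)
n(s) = 0 (n(s) = 0/s = 0)
(T + 34057)/(n(118) - 45274) = (83232 + 34057)/(0 - 45274) = 117289/(-45274) = 117289*(-1/45274) = -117289/45274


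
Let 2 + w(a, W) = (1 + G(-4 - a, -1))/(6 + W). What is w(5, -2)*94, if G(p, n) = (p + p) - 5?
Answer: -705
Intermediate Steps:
G(p, n) = -5 + 2*p (G(p, n) = 2*p - 5 = -5 + 2*p)
w(a, W) = -2 + (-12 - 2*a)/(6 + W) (w(a, W) = -2 + (1 + (-5 + 2*(-4 - a)))/(6 + W) = -2 + (1 + (-5 + (-8 - 2*a)))/(6 + W) = -2 + (1 + (-13 - 2*a))/(6 + W) = -2 + (-12 - 2*a)/(6 + W))
w(5, -2)*94 = (2*(-12 - 1*(-2) - 1*5)/(6 - 2))*94 = (2*(-12 + 2 - 5)/4)*94 = (2*(¼)*(-15))*94 = -15/2*94 = -705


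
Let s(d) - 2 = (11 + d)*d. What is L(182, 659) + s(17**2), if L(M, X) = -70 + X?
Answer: 87291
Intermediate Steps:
s(d) = 2 + d*(11 + d) (s(d) = 2 + (11 + d)*d = 2 + d*(11 + d))
L(182, 659) + s(17**2) = (-70 + 659) + (2 + (17**2)**2 + 11*17**2) = 589 + (2 + 289**2 + 11*289) = 589 + (2 + 83521 + 3179) = 589 + 86702 = 87291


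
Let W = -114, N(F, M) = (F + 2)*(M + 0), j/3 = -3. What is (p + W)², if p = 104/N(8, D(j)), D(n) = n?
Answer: 26853124/2025 ≈ 13261.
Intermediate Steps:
j = -9 (j = 3*(-3) = -9)
N(F, M) = M*(2 + F) (N(F, M) = (2 + F)*M = M*(2 + F))
p = -52/45 (p = 104/((-9*(2 + 8))) = 104/((-9*10)) = 104/(-90) = 104*(-1/90) = -52/45 ≈ -1.1556)
(p + W)² = (-52/45 - 114)² = (-5182/45)² = 26853124/2025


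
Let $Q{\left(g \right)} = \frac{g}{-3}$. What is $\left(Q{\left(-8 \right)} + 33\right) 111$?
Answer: $3959$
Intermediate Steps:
$Q{\left(g \right)} = - \frac{g}{3}$ ($Q{\left(g \right)} = g \left(- \frac{1}{3}\right) = - \frac{g}{3}$)
$\left(Q{\left(-8 \right)} + 33\right) 111 = \left(\left(- \frac{1}{3}\right) \left(-8\right) + 33\right) 111 = \left(\frac{8}{3} + 33\right) 111 = \frac{107}{3} \cdot 111 = 3959$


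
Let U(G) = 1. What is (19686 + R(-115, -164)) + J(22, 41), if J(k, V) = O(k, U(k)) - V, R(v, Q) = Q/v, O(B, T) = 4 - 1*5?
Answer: 2259224/115 ≈ 19645.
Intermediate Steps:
O(B, T) = -1 (O(B, T) = 4 - 5 = -1)
J(k, V) = -1 - V
(19686 + R(-115, -164)) + J(22, 41) = (19686 - 164/(-115)) + (-1 - 1*41) = (19686 - 164*(-1/115)) + (-1 - 41) = (19686 + 164/115) - 42 = 2264054/115 - 42 = 2259224/115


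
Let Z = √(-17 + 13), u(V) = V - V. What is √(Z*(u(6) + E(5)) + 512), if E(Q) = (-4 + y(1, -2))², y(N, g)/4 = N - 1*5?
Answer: 4*√(32 + 50*I) ≈ 27.035 + 14.795*I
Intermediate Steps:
y(N, g) = -20 + 4*N (y(N, g) = 4*(N - 1*5) = 4*(N - 5) = 4*(-5 + N) = -20 + 4*N)
E(Q) = 400 (E(Q) = (-4 + (-20 + 4*1))² = (-4 + (-20 + 4))² = (-4 - 16)² = (-20)² = 400)
u(V) = 0
Z = 2*I (Z = √(-4) = 2*I ≈ 2.0*I)
√(Z*(u(6) + E(5)) + 512) = √((2*I)*(0 + 400) + 512) = √((2*I)*400 + 512) = √(800*I + 512) = √(512 + 800*I)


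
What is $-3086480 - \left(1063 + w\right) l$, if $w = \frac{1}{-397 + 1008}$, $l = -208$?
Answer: $- \frac{134672656}{47} \approx -2.8654 \cdot 10^{6}$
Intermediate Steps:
$w = \frac{1}{611} \approx 0.0016367$
$-3086480 - \left(1063 + w\right) l = -3086480 - \left(1063 + \frac{1}{611}\right) \left(-208\right) = -3086480 - \frac{649494}{611} \left(-208\right) = -3086480 - - \frac{10391904}{47} = -3086480 + \frac{10391904}{47} = - \frac{134672656}{47}$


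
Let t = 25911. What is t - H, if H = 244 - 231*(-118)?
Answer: -1591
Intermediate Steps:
H = 27502 (H = 244 + 27258 = 27502)
t - H = 25911 - 1*27502 = 25911 - 27502 = -1591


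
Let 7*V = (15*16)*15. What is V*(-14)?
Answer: -7200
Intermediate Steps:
V = 3600/7 (V = ((15*16)*15)/7 = (240*15)/7 = (⅐)*3600 = 3600/7 ≈ 514.29)
V*(-14) = (3600/7)*(-14) = -7200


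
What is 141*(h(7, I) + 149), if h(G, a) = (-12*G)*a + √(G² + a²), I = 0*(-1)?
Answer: 21996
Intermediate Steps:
I = 0
h(G, a) = √(G² + a²) - 12*G*a (h(G, a) = -12*G*a + √(G² + a²) = √(G² + a²) - 12*G*a)
141*(h(7, I) + 149) = 141*((√(7² + 0²) - 12*7*0) + 149) = 141*((√(49 + 0) + 0) + 149) = 141*((√49 + 0) + 149) = 141*((7 + 0) + 149) = 141*(7 + 149) = 141*156 = 21996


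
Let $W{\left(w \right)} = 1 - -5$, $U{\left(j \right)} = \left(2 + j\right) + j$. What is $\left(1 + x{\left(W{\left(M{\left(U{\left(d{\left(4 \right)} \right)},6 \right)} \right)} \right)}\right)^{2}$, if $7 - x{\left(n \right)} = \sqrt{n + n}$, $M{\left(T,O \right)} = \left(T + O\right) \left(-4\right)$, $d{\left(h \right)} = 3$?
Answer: $76 - 32 \sqrt{3} \approx 20.574$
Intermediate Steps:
$U{\left(j \right)} = 2 + 2 j$
$M{\left(T,O \right)} = - 4 O - 4 T$ ($M{\left(T,O \right)} = \left(O + T\right) \left(-4\right) = - 4 O - 4 T$)
$W{\left(w \right)} = 6$ ($W{\left(w \right)} = 1 + 5 = 6$)
$x{\left(n \right)} = 7 - \sqrt{2} \sqrt{n}$ ($x{\left(n \right)} = 7 - \sqrt{n + n} = 7 - \sqrt{2 n} = 7 - \sqrt{2} \sqrt{n}$)
$\left(1 + x{\left(W{\left(M{\left(U{\left(d{\left(4 \right)} \right)},6 \right)} \right)} \right)}\right)^{2} = \left(1 + \left(7 - \sqrt{2} \sqrt{6}\right)\right)^{2} = \left(1 + \left(7 - 2 \sqrt{3}\right)\right)^{2} = \left(8 - 2 \sqrt{3}\right)^{2}$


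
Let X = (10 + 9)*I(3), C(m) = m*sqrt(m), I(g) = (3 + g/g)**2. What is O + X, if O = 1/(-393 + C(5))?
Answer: 46914103/154324 - 5*sqrt(5)/154324 ≈ 304.00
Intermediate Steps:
I(g) = 16 (I(g) = (3 + 1)**2 = 4**2 = 16)
C(m) = m**(3/2)
X = 304 (X = (10 + 9)*16 = 19*16 = 304)
O = 1/(-393 + 5*sqrt(5)) (O = 1/(-393 + 5**(3/2)) = 1/(-393 + 5*sqrt(5)) ≈ -0.0026190)
O + X = (-393/154324 - 5*sqrt(5)/154324) + 304 = 46914103/154324 - 5*sqrt(5)/154324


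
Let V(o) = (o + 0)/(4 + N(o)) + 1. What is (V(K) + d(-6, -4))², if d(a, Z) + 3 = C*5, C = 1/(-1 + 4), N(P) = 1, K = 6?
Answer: 169/225 ≈ 0.75111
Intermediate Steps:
C = ⅓ (C = 1/3 = ⅓ ≈ 0.33333)
d(a, Z) = -4/3 (d(a, Z) = -3 + (⅓)*5 = -3 + 5/3 = -4/3)
V(o) = 1 + o/5 (V(o) = (o + 0)/(4 + 1) + 1 = o/5 + 1 = 1 + o/5)
(V(K) + d(-6, -4))² = ((1 + (⅕)*6) - 4/3)² = ((1 + 6/5) - 4/3)² = (11/5 - 4/3)² = (13/15)² = 169/225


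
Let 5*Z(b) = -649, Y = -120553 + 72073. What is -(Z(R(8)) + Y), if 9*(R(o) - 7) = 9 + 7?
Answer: 243049/5 ≈ 48610.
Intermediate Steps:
Y = -48480
R(o) = 79/9 (R(o) = 7 + (9 + 7)/9 = 7 + (1/9)*16 = 7 + 16/9 = 79/9)
Z(b) = -649/5 (Z(b) = (1/5)*(-649) = -649/5)
-(Z(R(8)) + Y) = -(-649/5 - 48480) = -1*(-243049/5) = 243049/5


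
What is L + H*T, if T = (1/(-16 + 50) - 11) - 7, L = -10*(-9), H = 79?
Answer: -45209/34 ≈ -1329.7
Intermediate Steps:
L = 90
T = -611/34 (T = (1/34 - 11) - 7 = -373/34 - 7 = -611/34 ≈ -17.971)
L + H*T = 90 + 79*(-611/34) = 90 - 48269/34 = -45209/34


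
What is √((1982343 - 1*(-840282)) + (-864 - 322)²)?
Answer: √4229221 ≈ 2056.5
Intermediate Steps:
√((1982343 - 1*(-840282)) + (-864 - 322)²) = √((1982343 + 840282) + (-1186)²) = √(2822625 + 1406596) = √4229221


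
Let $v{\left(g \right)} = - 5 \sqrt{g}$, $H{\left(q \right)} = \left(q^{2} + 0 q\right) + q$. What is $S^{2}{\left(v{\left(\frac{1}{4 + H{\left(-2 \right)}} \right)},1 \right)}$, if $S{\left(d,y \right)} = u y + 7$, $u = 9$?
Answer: $256$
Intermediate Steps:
$H{\left(q \right)} = q + q^{2}$ ($H{\left(q \right)} = \left(q^{2} + 0\right) + q = q^{2} + q = q + q^{2}$)
$S{\left(d,y \right)} = 7 + 9 y$ ($S{\left(d,y \right)} = 9 y + 7 = 7 + 9 y$)
$S^{2}{\left(v{\left(\frac{1}{4 + H{\left(-2 \right)}} \right)},1 \right)} = \left(7 + 9 \cdot 1\right)^{2} = \left(7 + 9\right)^{2} = 16^{2} = 256$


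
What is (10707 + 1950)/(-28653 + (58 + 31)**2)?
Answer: -12657/20732 ≈ -0.61051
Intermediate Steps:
(10707 + 1950)/(-28653 + (58 + 31)**2) = 12657/(-28653 + 89**2) = 12657/(-28653 + 7921) = 12657/(-20732) = 12657*(-1/20732) = -12657/20732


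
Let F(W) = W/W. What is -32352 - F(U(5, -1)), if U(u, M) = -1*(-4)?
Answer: -32353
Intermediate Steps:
U(u, M) = 4
F(W) = 1
-32352 - F(U(5, -1)) = -32352 - 1*1 = -32352 - 1 = -32353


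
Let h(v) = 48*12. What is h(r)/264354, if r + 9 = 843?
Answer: 96/44059 ≈ 0.0021789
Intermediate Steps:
r = 834 (r = -9 + 843 = 834)
h(v) = 576
h(r)/264354 = 576/264354 = 576*(1/264354) = 96/44059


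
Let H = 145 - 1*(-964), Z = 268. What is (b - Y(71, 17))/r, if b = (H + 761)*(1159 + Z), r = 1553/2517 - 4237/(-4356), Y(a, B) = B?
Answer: 9752425577532/5809799 ≈ 1.6786e+6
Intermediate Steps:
H = 1109 (H = 145 + 964 = 1109)
r = 5809799/3654684 (r = 1553*(1/2517) - 4237*(-1/4356) = 1553/2517 + 4237/4356 = 5809799/3654684 ≈ 1.5897)
b = 2668490 (b = (1109 + 761)*(1159 + 268) = 1870*1427 = 2668490)
(b - Y(71, 17))/r = (2668490 - 1*17)/(5809799/3654684) = (2668490 - 17)*(3654684/5809799) = 2668473*(3654684/5809799) = 9752425577532/5809799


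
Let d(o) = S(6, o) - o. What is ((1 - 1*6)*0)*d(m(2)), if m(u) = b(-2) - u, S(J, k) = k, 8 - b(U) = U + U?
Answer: 0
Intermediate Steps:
b(U) = 8 - 2*U (b(U) = 8 - (U + U) = 8 - 2*U)
m(u) = 12 - u (m(u) = (8 - 2*(-2)) - u = (8 + 4) - u = 12 - u)
d(o) = 0 (d(o) = o - o = 0)
((1 - 1*6)*0)*d(m(2)) = ((1 - 1*6)*0)*0 = ((1 - 6)*0)*0 = -5*0*0 = 0*0 = 0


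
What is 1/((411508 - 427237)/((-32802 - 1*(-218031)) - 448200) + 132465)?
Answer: 87657/11611489748 ≈ 7.5492e-6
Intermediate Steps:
1/((411508 - 427237)/((-32802 - 1*(-218031)) - 448200) + 132465) = 1/(-15729/((-32802 + 218031) - 448200) + 132465) = 1/(-15729/(185229 - 448200) + 132465) = 1/(-15729/(-262971) + 132465) = 1/(-15729*(-1/262971) + 132465) = 1/(5243/87657 + 132465) = 1/(11611489748/87657) = 87657/11611489748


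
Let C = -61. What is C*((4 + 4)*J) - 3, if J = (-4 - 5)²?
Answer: -39531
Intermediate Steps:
J = 81 (J = (-9)² = 81)
C*((4 + 4)*J) - 3 = -61*(4 + 4)*81 - 3 = -488*81 - 3 = -61*648 - 3 = -39528 - 3 = -39531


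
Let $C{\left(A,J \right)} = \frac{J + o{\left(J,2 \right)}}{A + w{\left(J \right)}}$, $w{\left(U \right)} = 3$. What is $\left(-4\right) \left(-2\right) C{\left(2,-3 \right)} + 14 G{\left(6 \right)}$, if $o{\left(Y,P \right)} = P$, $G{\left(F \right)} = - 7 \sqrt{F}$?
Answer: $- \frac{8}{5} - 98 \sqrt{6} \approx -241.65$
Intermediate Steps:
$C{\left(A,J \right)} = \frac{2 + J}{3 + A}$ ($C{\left(A,J \right)} = \frac{J + 2}{A + 3} = \frac{2 + J}{3 + A}$)
$\left(-4\right) \left(-2\right) C{\left(2,-3 \right)} + 14 G{\left(6 \right)} = \left(-4\right) \left(-2\right) \frac{2 - 3}{3 + 2} + 14 \left(- 7 \sqrt{6}\right) = 8 \cdot \frac{1}{5} \left(-1\right) - 98 \sqrt{6} = 8 \left(- \frac{1}{5}\right) - 98 \sqrt{6} = - \frac{8}{5} - 98 \sqrt{6}$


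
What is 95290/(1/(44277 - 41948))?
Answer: 221930410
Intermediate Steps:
95290/(1/(44277 - 41948)) = 95290/(1/2329) = 95290*2329 = 221930410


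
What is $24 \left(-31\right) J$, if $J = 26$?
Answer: $-19344$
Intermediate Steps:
$24 \left(-31\right) J = 24 \left(-31\right) 26 = \left(-744\right) 26 = -19344$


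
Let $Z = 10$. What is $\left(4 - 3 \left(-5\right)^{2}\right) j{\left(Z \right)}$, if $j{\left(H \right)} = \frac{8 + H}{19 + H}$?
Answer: $- \frac{1278}{29} \approx -44.069$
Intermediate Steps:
$j{\left(H \right)} = \frac{8 + H}{19 + H}$
$\left(4 - 3 \left(-5\right)^{2}\right) j{\left(Z \right)} = \left(4 - 3 \left(-5\right)^{2}\right) \frac{8 + 10}{19 + 10} = \left(4 - 75\right) \frac{1}{29} \cdot 18 = \left(-71\right) \frac{18}{29} = - \frac{1278}{29}$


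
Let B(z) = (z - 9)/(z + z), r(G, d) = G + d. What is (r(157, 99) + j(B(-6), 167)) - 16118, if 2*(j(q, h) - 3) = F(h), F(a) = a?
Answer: -31551/2 ≈ -15776.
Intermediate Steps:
B(z) = (-9 + z)/(2*z) (B(z) = (-9 + z)/((2*z)) = (-9 + z)*(1/(2*z)) = (-9 + z)/(2*z))
j(q, h) = 3 + h/2
(r(157, 99) + j(B(-6), 167)) - 16118 = ((157 + 99) + (3 + (½)*167)) - 16118 = (256 + (3 + 167/2)) - 16118 = (256 + 173/2) - 16118 = 685/2 - 16118 = -31551/2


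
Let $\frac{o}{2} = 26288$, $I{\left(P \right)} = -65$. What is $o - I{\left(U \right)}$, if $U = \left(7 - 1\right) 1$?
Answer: $52641$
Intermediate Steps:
$U = 6$ ($U = 6 \cdot 1 = 6$)
$o = 52576$ ($o = 2 \cdot 26288 = 52576$)
$o - I{\left(U \right)} = 52576 - -65 = 52576 + 65 = 52641$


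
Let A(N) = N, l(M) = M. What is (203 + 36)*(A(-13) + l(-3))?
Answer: -3824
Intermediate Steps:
(203 + 36)*(A(-13) + l(-3)) = (203 + 36)*(-13 - 3) = 239*(-16) = -3824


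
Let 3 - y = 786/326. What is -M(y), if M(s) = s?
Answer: -96/163 ≈ -0.58896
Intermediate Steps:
y = 96/163 (y = 3 - 786/326 = 3 - 1*393/163 = 3 - 393/163 = 96/163 ≈ 0.58896)
-M(y) = -1*96/163 = -96/163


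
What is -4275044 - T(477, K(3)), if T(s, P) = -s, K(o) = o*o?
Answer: -4274567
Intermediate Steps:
K(o) = o²
-4275044 - T(477, K(3)) = -4275044 - (-1)*477 = -4275044 - 1*(-477) = -4275044 + 477 = -4274567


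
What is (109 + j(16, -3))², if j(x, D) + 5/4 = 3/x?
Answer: 2982529/256 ≈ 11651.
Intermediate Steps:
j(x, D) = -5/4 + 3/x
(109 + j(16, -3))² = (109 + (-5/4 + 3/16))² = (109 - 17/16)² = (1727/16)² = 2982529/256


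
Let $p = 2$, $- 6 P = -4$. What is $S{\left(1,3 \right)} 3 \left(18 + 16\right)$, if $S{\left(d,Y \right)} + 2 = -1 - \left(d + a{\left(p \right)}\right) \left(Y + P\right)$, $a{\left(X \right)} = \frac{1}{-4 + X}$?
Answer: $-493$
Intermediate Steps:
$P = \frac{2}{3}$ ($P = \left(- \frac{1}{6}\right) \left(-4\right) = \frac{2}{3} \approx 0.66667$)
$S{\left(d,Y \right)} = -3 - \left(- \frac{1}{2} + d\right) \left(\frac{2}{3} + Y\right)$ ($S{\left(d,Y \right)} = -2 - \left(1 + \left(d + \frac{1}{-4 + 2}\right) \left(Y + \frac{2}{3}\right)\right) = -2 - \left(1 + \left(d + \frac{1}{-2}\right) \left(\frac{2}{3} + Y\right)\right) = -2 - \left(1 + \left(d - \frac{1}{2}\right) \left(\frac{2}{3} + Y\right)\right) = -2 - \left(1 + \left(- \frac{1}{2} + d\right) \left(\frac{2}{3} + Y\right)\right) = -3 - \left(- \frac{1}{2} + d\right) \left(\frac{2}{3} + Y\right)$)
$S{\left(1,3 \right)} 3 \left(18 + 16\right) = \left(- \frac{8}{3} + \frac{1}{2} \cdot 3 - \frac{2}{3} - 3 \cdot 1\right) 3 \left(18 + 16\right) = \left(- \frac{8}{3} + \frac{3}{2} - \frac{2}{3} - 3\right) 3 \cdot 34 = \left(- \frac{29}{6}\right) 3 \cdot 34 = \left(- \frac{29}{2}\right) 34 = -493$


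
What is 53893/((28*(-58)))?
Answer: -7699/232 ≈ -33.185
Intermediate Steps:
53893/((28*(-58))) = 53893/(-1624) = 53893*(-1/1624) = -7699/232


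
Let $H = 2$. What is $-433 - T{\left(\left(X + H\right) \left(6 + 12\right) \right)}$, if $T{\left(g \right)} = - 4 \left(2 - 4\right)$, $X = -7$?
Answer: $-441$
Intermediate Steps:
$T{\left(g \right)} = 8$ ($T{\left(g \right)} = \left(-4\right) \left(-2\right) = 8$)
$-433 - T{\left(\left(X + H\right) \left(6 + 12\right) \right)} = -433 - 8 = -441$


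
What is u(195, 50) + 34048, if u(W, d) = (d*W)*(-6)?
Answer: -24452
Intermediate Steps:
u(W, d) = -6*W*d (u(W, d) = (W*d)*(-6) = -6*W*d)
u(195, 50) + 34048 = -6*195*50 + 34048 = -58500 + 34048 = -24452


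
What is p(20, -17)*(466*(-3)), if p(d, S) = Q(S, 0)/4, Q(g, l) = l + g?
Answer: 11883/2 ≈ 5941.5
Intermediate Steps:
Q(g, l) = g + l
p(d, S) = S/4 (p(d, S) = (S + 0)/4 = S*(¼) = S/4)
p(20, -17)*(466*(-3)) = ((¼)*(-17))*(466*(-3)) = -17/4*(-1398) = 11883/2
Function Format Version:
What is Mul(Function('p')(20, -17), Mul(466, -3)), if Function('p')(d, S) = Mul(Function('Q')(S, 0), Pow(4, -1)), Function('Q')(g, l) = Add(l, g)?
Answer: Rational(11883, 2) ≈ 5941.5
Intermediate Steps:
Function('Q')(g, l) = Add(g, l)
Function('p')(d, S) = Mul(Rational(1, 4), S) (Function('p')(d, S) = Mul(Add(S, 0), Pow(4, -1)) = Mul(S, Rational(1, 4)) = Mul(Rational(1, 4), S))
Mul(Function('p')(20, -17), Mul(466, -3)) = Mul(Mul(Rational(1, 4), -17), Mul(466, -3)) = Mul(Rational(-17, 4), -1398) = Rational(11883, 2)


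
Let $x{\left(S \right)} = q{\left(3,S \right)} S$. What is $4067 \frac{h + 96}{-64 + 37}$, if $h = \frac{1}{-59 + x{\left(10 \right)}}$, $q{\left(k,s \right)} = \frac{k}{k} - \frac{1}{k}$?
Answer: $- \frac{20428541}{1413} \approx -14458.0$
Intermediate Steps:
$q{\left(k,s \right)} = 1 - \frac{1}{k}$
$x{\left(S \right)} = \frac{2 S}{3}$ ($x{\left(S \right)} = \frac{-1 + 3}{3} S = \frac{1}{3} \cdot 2 S = \frac{2 S}{3}$)
$h = - \frac{3}{157}$ ($h = \frac{1}{-59 + \frac{2}{3} \cdot 10} = \frac{1}{-59 + \frac{20}{3}} = \frac{1}{- \frac{157}{3}} = - \frac{3}{157} \approx -0.019108$)
$4067 \frac{h + 96}{-64 + 37} = 4067 \frac{- \frac{3}{157} + 96}{-64 + 37} = 4067 \frac{15069}{157 \left(-27\right)} = 4067 \cdot \frac{15069}{157} \left(- \frac{1}{27}\right) = 4067 \left(- \frac{5023}{1413}\right) = - \frac{20428541}{1413}$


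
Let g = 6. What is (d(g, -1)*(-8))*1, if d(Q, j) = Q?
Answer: -48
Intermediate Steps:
(d(g, -1)*(-8))*1 = (6*(-8))*1 = -48*1 = -48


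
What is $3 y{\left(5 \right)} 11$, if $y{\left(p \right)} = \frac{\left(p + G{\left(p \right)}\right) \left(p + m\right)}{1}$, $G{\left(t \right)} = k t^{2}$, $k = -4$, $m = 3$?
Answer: $-25080$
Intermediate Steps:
$G{\left(t \right)} = - 4 t^{2}$
$y{\left(p \right)} = \left(3 + p\right) \left(p - 4 p^{2}\right)$ ($y{\left(p \right)} = \frac{\left(p - 4 p^{2}\right) \left(p + 3\right)}{1} = \left(p - 4 p^{2}\right) \left(3 + p\right) 1 = \left(3 + p\right) \left(p - 4 p^{2}\right) 1 = \left(3 + p\right) \left(p - 4 p^{2}\right)$)
$3 y{\left(5 \right)} 11 = 3 \cdot 5 \left(3 - 55 - 4 \cdot 5^{2}\right) 11 = 3 \cdot 5 \left(3 - 55 - 100\right) 11 = 3 \cdot 5 \left(-152\right) 11 = 3 \left(-760\right) 11 = \left(-2280\right) 11 = -25080$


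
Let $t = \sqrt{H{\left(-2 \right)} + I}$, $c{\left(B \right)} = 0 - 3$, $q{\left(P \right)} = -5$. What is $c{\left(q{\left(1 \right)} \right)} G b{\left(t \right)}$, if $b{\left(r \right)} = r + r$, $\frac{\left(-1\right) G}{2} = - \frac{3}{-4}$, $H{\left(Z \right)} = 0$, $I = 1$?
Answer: $9$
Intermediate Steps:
$c{\left(B \right)} = -3$ ($c{\left(B \right)} = 0 - 3 = -3$)
$G = - \frac{3}{2}$ ($G = - 2 \left(- \frac{3}{-4}\right) = - 2 \left(\left(-3\right) \left(- \frac{1}{4}\right)\right) = \left(-2\right) \frac{3}{4} = - \frac{3}{2} \approx -1.5$)
$t = 1$ ($t = \sqrt{0 + 1} = \sqrt{1} = 1$)
$b{\left(r \right)} = 2 r$
$c{\left(q{\left(1 \right)} \right)} G b{\left(t \right)} = \left(-3\right) \left(- \frac{3}{2}\right) 2 \cdot 1 = \frac{9}{2} \cdot 2 = 9$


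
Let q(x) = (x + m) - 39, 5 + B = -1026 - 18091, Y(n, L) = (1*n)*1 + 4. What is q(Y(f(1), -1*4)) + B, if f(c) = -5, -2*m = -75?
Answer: -38249/2 ≈ -19125.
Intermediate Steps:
m = 75/2 (m = -½*(-75) = 75/2 ≈ 37.500)
Y(n, L) = 4 + n (Y(n, L) = n*1 + 4 = n + 4 = 4 + n)
B = -19122 (B = -5 + (-1026 - 18091) = -5 - 19117 = -19122)
q(x) = -3/2 + x (q(x) = (x + 75/2) - 39 = (75/2 + x) - 39 = -3/2 + x)
q(Y(f(1), -1*4)) + B = (-3/2 + (4 - 5)) - 19122 = (-3/2 - 1) - 19122 = -5/2 - 19122 = -38249/2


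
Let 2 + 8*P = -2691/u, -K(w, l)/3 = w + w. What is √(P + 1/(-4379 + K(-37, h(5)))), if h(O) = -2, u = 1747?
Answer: I*√373644559565718/29049116 ≈ 0.66542*I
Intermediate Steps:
K(w, l) = -6*w (K(w, l) = -3*(w + w) = -6*w)
P = -6185/13976 (P = -¼ + (-2691/1747)/8 = -¼ + (-2691*1/1747)/8 = -¼ + (⅛)*(-2691/1747) = -¼ - 2691/13976 = -6185/13976 ≈ -0.44254)
√(P + 1/(-4379 + K(-37, h(5)))) = √(-6185/13976 + 1/(-4379 - 6*(-37))) = √(-6185/13976 + 1/(-4379 + 222)) = √(-6185/13976 + 1/(-4157)) = √(-6185/13976 - 1/4157) = √(-25725021/58098232) = I*√373644559565718/29049116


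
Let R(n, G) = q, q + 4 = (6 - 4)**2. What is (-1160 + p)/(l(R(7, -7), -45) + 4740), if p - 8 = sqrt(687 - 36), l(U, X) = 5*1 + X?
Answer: -288/1175 + sqrt(651)/4700 ≈ -0.23968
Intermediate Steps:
q = 0 (q = -4 + (6 - 4)**2 = -4 + 2**2 = -4 + 4 = 0)
R(n, G) = 0
l(U, X) = 5 + X
p = 8 + sqrt(651) (p = 8 + sqrt(687 - 36) = 8 + sqrt(651) ≈ 33.515)
(-1160 + p)/(l(R(7, -7), -45) + 4740) = (-1160 + (8 + sqrt(651)))/((5 - 45) + 4740) = (-1152 + sqrt(651))/(-40 + 4740) = (-1152 + sqrt(651))/4700 = (-1152 + sqrt(651))*(1/4700) = -288/1175 + sqrt(651)/4700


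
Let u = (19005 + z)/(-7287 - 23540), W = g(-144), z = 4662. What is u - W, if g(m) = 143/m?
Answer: 1000213/4439088 ≈ 0.22532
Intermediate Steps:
W = -143/144 (W = 143/(-144) = 143*(-1/144) = -143/144 ≈ -0.99306)
u = -23667/30827 (u = (19005 + 4662)/(-7287 - 23540) = 23667/(-30827) = 23667*(-1/30827) = -23667/30827 ≈ -0.76774)
u - W = -23667/30827 - 1*(-143/144) = -23667/30827 + 143/144 = 1000213/4439088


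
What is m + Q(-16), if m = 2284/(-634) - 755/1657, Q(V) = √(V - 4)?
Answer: -2131629/525269 + 2*I*√5 ≈ -4.0582 + 4.4721*I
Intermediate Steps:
Q(V) = √(-4 + V)
m = -2131629/525269 (m = 2284*(-1/634) - 755*1/1657 = -1142/317 - 755/1657 = -2131629/525269 ≈ -4.0582)
m + Q(-16) = -2131629/525269 + √(-4 - 16) = -2131629/525269 + √(-20) = -2131629/525269 + 2*I*√5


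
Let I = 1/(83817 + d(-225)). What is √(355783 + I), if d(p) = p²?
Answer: √714517076263606/44814 ≈ 596.48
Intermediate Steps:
I = 1/134442 (I = 1/(83817 + (-225)²) = 1/(83817 + 50625) = 1/134442 ≈ 7.4382e-6)
√(355783 + I) = √(355783 + 1/134442) = √(47832178087/134442) = √714517076263606/44814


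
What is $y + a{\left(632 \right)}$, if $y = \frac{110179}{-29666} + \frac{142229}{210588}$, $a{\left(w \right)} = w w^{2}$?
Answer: $\frac{16092286884615947}{63747996} \approx 2.5244 \cdot 10^{8}$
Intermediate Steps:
$a{\left(w \right)} = w^{3}$
$y = - \frac{193704181}{63747996}$ ($y = 110179 \left(- \frac{1}{29666}\right) + 142229 \cdot \frac{1}{210588} = - \frac{110179}{29666} + \frac{142229}{210588} = - \frac{193704181}{63747996} \approx -3.0386$)
$y + a{\left(632 \right)} = - \frac{193704181}{63747996} + 632^{3} = - \frac{193704181}{63747996} + 252435968 = \frac{16092286884615947}{63747996}$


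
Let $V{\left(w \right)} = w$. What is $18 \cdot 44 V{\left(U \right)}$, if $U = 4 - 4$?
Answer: $0$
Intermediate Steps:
$U = 0$
$18 \cdot 44 V{\left(U \right)} = 18 \cdot 44 \cdot 0 = 792 \cdot 0 = 0$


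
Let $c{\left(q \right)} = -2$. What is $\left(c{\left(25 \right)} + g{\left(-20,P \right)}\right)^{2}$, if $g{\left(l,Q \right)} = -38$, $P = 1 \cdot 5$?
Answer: $1600$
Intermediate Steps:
$P = 5$
$\left(c{\left(25 \right)} + g{\left(-20,P \right)}\right)^{2} = \left(-2 - 38\right)^{2} = \left(-40\right)^{2} = 1600$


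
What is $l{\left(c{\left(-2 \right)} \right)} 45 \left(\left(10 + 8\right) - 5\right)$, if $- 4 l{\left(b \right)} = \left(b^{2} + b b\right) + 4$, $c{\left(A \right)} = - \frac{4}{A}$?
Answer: $-1755$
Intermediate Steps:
$l{\left(b \right)} = -1 - \frac{b^{2}}{2}$ ($l{\left(b \right)} = - \frac{\left(b^{2} + b b\right) + 4}{4} = - \frac{\left(b^{2} + b^{2}\right) + 4}{4} = - \frac{2 b^{2} + 4}{4} = - \frac{4 + 2 b^{2}}{4} = -1 - \frac{b^{2}}{2}$)
$l{\left(c{\left(-2 \right)} \right)} 45 \left(\left(10 + 8\right) - 5\right) = \left(-1 - \frac{\left(- \frac{4}{-2}\right)^{2}}{2}\right) 45 \left(\left(10 + 8\right) - 5\right) = \left(-1 - \frac{\left(\left(-4\right) \left(- \frac{1}{2}\right)\right)^{2}}{2}\right) 45 \left(18 - 5\right) = \left(-1 - \frac{2^{2}}{2}\right) 45 \cdot 13 = \left(-1 - 2\right) 45 \cdot 13 = \left(-3\right) 45 \cdot 13 = \left(-135\right) 13 = -1755$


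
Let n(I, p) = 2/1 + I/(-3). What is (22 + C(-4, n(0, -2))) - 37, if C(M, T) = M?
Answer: -19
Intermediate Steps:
n(I, p) = 2 - I/3 (n(I, p) = 2*1 + I*(-⅓) = 2 - I/3)
(22 + C(-4, n(0, -2))) - 37 = (22 - 4) - 37 = 18 - 37 = -19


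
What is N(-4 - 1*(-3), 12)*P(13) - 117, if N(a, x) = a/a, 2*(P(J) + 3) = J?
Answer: -227/2 ≈ -113.50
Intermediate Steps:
P(J) = -3 + J/2
N(a, x) = 1
N(-4 - 1*(-3), 12)*P(13) - 117 = 1*(-3 + (½)*13) - 117 = 1*(-3 + 13/2) - 117 = 1*(7/2) - 117 = 7/2 - 117 = -227/2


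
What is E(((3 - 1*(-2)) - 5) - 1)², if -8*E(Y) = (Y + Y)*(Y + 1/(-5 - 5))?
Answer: 121/1600 ≈ 0.075625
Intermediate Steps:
E(Y) = -Y*(-⅒ + Y)/4 (E(Y) = -(Y + Y)*(Y + 1/(-5 - 5))/8 = -2*Y*(Y + 1/(-10))/8 = -2*Y*(Y - ⅒)/8 = -2*Y*(-⅒ + Y)/8 = -Y*(-⅒ + Y)/4)
E(((3 - 1*(-2)) - 5) - 1)² = ((((3 - 1*(-2)) - 5) - 1)*(1 - 10*(((3 - 1*(-2)) - 5) - 1))/40)² = ((((3 + 2) - 5) - 1)*(1 - 10*(((3 + 2) - 5) - 1))/40)² = (((5 - 5) - 1)*(1 - 10*((5 - 5) - 1))/40)² = ((0 - 1)*(1 - 10*(0 - 1))/40)² = ((1/40)*(-1)*(1 - 10*(-1)))² = ((1/40)*(-1)*(1 + 10))² = ((1/40)*(-1)*11)² = (-11/40)² = 121/1600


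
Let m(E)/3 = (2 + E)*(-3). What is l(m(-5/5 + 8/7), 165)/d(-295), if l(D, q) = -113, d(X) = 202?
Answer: -113/202 ≈ -0.55941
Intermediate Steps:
m(E) = -18 - 9*E (m(E) = 3*((2 + E)*(-3)) = 3*(-6 - 3*E) = -18 - 9*E)
l(m(-5/5 + 8/7), 165)/d(-295) = -113/202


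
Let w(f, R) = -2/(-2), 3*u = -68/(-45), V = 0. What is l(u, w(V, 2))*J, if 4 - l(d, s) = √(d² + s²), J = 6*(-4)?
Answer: -96 + 8*√22849/45 ≈ -69.127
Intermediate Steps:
u = 68/135 (u = (-68/(-45))/3 = (-68*(-1/45))/3 = (⅓)*(68/45) = 68/135 ≈ 0.50370)
w(f, R) = 1 (w(f, R) = -2*(-½) = 1)
J = -24
l(d, s) = 4 - √(d² + s²)
l(u, w(V, 2))*J = (4 - √((68/135)² + 1²))*(-24) = (4 - √(4624/18225 + 1))*(-24) = (4 - √(22849/18225))*(-24) = (4 - √22849/135)*(-24) = -96 + 8*√22849/45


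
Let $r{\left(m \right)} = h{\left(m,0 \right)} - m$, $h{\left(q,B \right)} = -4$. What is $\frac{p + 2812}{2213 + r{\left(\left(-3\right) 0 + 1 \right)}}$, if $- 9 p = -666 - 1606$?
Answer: $\frac{6895}{4968} \approx 1.3879$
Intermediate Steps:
$p = \frac{2272}{9}$ ($p = - \frac{-666 - 1606}{9} = \left(- \frac{1}{9}\right) \left(-2272\right) = \frac{2272}{9} \approx 252.44$)
$r{\left(m \right)} = -4 - m$
$\frac{p + 2812}{2213 + r{\left(\left(-3\right) 0 + 1 \right)}} = \frac{\frac{2272}{9} + 2812}{2213 - \left(5 + 0\right)} = \frac{27580}{9 \left(2213 - 5\right)} = \frac{27580}{9 \cdot 2208} = \frac{27580}{9} \cdot \frac{1}{2208} = \frac{6895}{4968}$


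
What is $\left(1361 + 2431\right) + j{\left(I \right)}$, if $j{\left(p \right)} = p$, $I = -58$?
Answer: $3734$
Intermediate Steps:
$\left(1361 + 2431\right) + j{\left(I \right)} = \left(1361 + 2431\right) - 58 = 3792 - 58 = 3734$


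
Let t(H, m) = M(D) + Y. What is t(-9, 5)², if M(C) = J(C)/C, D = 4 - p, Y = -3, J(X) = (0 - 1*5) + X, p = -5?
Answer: 529/81 ≈ 6.5309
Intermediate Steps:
J(X) = -5 + X (J(X) = (0 - 5) + X = -5 + X)
D = 9 (D = 4 - 1*(-5) = 4 + 5 = 9)
M(C) = (-5 + C)/C
t(H, m) = -23/9 (t(H, m) = (-5 + 9)/9 - 3 = (⅑)*4 - 3 = 4/9 - 3 = -23/9)
t(-9, 5)² = (-23/9)² = 529/81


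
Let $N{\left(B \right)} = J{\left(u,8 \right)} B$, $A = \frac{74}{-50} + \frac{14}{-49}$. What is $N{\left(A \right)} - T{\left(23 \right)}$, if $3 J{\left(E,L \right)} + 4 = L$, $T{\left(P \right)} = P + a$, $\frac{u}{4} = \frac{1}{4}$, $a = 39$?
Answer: $- \frac{11262}{175} \approx -64.354$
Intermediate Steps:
$A = - \frac{309}{175}$ ($A = 74 \left(- \frac{1}{50}\right) + 14 \left(- \frac{1}{49}\right) = - \frac{37}{25} - \frac{2}{7} = - \frac{309}{175} \approx -1.7657$)
$u = 1$ ($u = \frac{4}{4} = 4 \cdot \frac{1}{4} = 1$)
$T{\left(P \right)} = 39 + P$ ($T{\left(P \right)} = P + 39 = 39 + P$)
$J{\left(E,L \right)} = - \frac{4}{3} + \frac{L}{3}$
$N{\left(B \right)} = \frac{4 B}{3}$ ($N{\left(B \right)} = \left(- \frac{4}{3} + \frac{1}{3} \cdot 8\right) B = \left(- \frac{4}{3} + \frac{8}{3}\right) B = \frac{4 B}{3}$)
$N{\left(A \right)} - T{\left(23 \right)} = \frac{4}{3} \left(- \frac{309}{175}\right) - \left(39 + 23\right) = - \frac{412}{175} - 62 = - \frac{11262}{175}$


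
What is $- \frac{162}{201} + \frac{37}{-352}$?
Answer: $- \frac{21487}{23584} \approx -0.91108$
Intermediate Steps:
$- \frac{162}{201} + \frac{37}{-352} = \left(-162\right) \frac{1}{201} + 37 \left(- \frac{1}{352}\right) = - \frac{54}{67} - \frac{37}{352} = - \frac{21487}{23584}$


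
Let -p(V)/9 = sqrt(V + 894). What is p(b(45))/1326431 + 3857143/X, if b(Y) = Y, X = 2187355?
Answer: 3857143/2187355 - 9*sqrt(939)/1326431 ≈ 1.7632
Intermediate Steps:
p(V) = -9*sqrt(894 + V) (p(V) = -9*sqrt(V + 894) = -9*sqrt(894 + V))
p(b(45))/1326431 + 3857143/X = -9*sqrt(894 + 45)/1326431 + 3857143/2187355 = -9*sqrt(939)*(1/1326431) + 3857143*(1/2187355) = -9*sqrt(939)/1326431 + 3857143/2187355 = 3857143/2187355 - 9*sqrt(939)/1326431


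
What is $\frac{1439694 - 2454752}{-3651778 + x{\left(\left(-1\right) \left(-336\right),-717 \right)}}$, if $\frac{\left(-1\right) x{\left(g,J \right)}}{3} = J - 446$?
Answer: $\frac{1015058}{3648289} \approx 0.27823$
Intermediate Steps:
$x{\left(g,J \right)} = 1338 - 3 J$ ($x{\left(g,J \right)} = - 3 \left(J - 446\right) = - 3 \left(-446 + J\right) = 1338 - 3 J$)
$\frac{1439694 - 2454752}{-3651778 + x{\left(\left(-1\right) \left(-336\right),-717 \right)}} = \frac{1439694 - 2454752}{-3651778 + \left(1338 - -2151\right)} = - \frac{1015058}{-3651778 + \left(1338 + 2151\right)} = - \frac{1015058}{-3651778 + 3489} = - \frac{1015058}{-3648289} = \left(-1015058\right) \left(- \frac{1}{3648289}\right) = \frac{1015058}{3648289}$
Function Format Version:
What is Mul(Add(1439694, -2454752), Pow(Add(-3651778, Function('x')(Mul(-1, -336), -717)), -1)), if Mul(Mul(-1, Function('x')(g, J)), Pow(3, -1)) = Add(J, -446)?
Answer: Rational(1015058, 3648289) ≈ 0.27823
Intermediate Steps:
Function('x')(g, J) = Add(1338, Mul(-3, J)) (Function('x')(g, J) = Mul(-3, Add(J, -446)) = Mul(-3, Add(-446, J)) = Add(1338, Mul(-3, J)))
Mul(Add(1439694, -2454752), Pow(Add(-3651778, Function('x')(Mul(-1, -336), -717)), -1)) = Mul(Add(1439694, -2454752), Pow(Add(-3651778, Add(1338, Mul(-3, -717))), -1)) = Mul(-1015058, Pow(Add(-3651778, Add(1338, 2151)), -1)) = Mul(-1015058, Pow(Add(-3651778, 3489), -1)) = Mul(-1015058, Pow(-3648289, -1)) = Mul(-1015058, Rational(-1, 3648289)) = Rational(1015058, 3648289)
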